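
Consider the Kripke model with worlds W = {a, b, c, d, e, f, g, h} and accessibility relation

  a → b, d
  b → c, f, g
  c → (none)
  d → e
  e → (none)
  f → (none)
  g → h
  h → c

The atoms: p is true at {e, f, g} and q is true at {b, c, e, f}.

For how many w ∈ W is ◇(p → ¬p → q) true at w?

5

a: successors {b, d}; p → ¬p → q there: b:T, d:T. ✓
b: successors {c, f, g}; p → ¬p → q there: c:T, f:T, g:T. ✓
c: no successors, so ◇(p → ¬p → q) fails. ✗
d: successors {e}; p → ¬p → q there: e:T. ✓
e: no successors, so ◇(p → ¬p → q) fails. ✗
f: no successors, so ◇(p → ¬p → q) fails. ✗
g: successors {h}; p → ¬p → q there: h:T. ✓
h: successors {c}; p → ¬p → q there: c:T. ✓
Satisfying worlds: {a, b, d, g, h}.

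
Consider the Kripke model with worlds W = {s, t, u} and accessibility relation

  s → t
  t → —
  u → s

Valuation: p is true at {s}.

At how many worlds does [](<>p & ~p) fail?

2

s: successors {t}; <>p & ~p there: t:F. ✗
t: no successors, so [](<>p & ~p) holds vacuously. ✓
u: successors {s}; <>p & ~p there: s:F. ✗
Satisfying worlds: {t}.
So [](<>p & ~p) fails at the other 2 worlds.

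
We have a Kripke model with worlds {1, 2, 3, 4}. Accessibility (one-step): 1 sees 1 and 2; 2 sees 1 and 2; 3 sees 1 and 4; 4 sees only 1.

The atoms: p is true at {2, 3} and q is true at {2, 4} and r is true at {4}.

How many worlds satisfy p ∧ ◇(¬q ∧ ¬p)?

2

1: p is F, ◇(¬q ∧ ¬p) is T. ✗
2: p is T, ◇(¬q ∧ ¬p) is T. ✓
3: p is T, ◇(¬q ∧ ¬p) is T. ✓
4: p is F, ◇(¬q ∧ ¬p) is T. ✗
Satisfying worlds: {2, 3}.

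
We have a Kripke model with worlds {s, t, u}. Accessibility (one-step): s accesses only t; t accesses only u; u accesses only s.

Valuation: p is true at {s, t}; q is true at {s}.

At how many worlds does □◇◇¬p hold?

1

s: successors {t}; ◇◇¬p there: t:F. ✗
t: successors {u}; ◇◇¬p there: u:F. ✗
u: successors {s}; ◇◇¬p there: s:T. ✓
Satisfying worlds: {u}.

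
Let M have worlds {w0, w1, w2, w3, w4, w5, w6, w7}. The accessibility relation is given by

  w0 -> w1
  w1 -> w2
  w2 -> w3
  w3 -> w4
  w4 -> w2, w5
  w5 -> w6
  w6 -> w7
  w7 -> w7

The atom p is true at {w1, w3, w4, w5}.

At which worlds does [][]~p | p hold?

w0: [][]~p is T, p is F. ✓
w1: [][]~p is F, p is T. ✓
w2: [][]~p is F, p is F. ✗
w3: [][]~p is F, p is T. ✓
w4: [][]~p is F, p is T. ✓
w5: [][]~p is T, p is T. ✓
w6: [][]~p is T, p is F. ✓
w7: [][]~p is T, p is F. ✓

{w0, w1, w3, w4, w5, w6, w7}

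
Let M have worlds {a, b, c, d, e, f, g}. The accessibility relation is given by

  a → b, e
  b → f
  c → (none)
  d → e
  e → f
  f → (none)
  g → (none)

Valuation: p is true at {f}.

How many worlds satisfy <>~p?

a: successors {b, e}; ~p there: b:T, e:T. ✓
b: successors {f}; ~p there: f:F. ✗
c: no successors, so <>~p fails. ✗
d: successors {e}; ~p there: e:T. ✓
e: successors {f}; ~p there: f:F. ✗
f: no successors, so <>~p fails. ✗
g: no successors, so <>~p fails. ✗
Satisfying worlds: {a, d}.

2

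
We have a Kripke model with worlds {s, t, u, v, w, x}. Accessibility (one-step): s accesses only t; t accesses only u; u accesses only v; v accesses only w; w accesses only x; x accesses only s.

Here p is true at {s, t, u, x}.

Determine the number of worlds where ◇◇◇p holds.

s: successors {t}; ◇◇p there: t:F. ✗
t: successors {u}; ◇◇p there: u:F. ✗
u: successors {v}; ◇◇p there: v:T. ✓
v: successors {w}; ◇◇p there: w:T. ✓
w: successors {x}; ◇◇p there: x:T. ✓
x: successors {s}; ◇◇p there: s:T. ✓
Satisfying worlds: {u, v, w, x}.

4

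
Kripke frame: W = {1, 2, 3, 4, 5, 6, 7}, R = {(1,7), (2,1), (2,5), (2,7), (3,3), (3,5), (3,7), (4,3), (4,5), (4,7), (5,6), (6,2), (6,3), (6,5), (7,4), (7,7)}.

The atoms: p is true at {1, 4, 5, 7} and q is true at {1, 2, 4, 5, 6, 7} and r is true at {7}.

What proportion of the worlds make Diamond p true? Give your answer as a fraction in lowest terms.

1: successors {7}; p there: 7:T. ✓
2: successors {1, 5, 7}; p there: 1:T, 5:T, 7:T. ✓
3: successors {3, 5, 7}; p there: 3:F, 5:T, 7:T. ✓
4: successors {3, 5, 7}; p there: 3:F, 5:T, 7:T. ✓
5: successors {6}; p there: 6:F. ✗
6: successors {2, 3, 5}; p there: 2:F, 3:F, 5:T. ✓
7: successors {4, 7}; p there: 4:T, 7:T. ✓
That's 6 of 7 worlds, so 6/7.

6/7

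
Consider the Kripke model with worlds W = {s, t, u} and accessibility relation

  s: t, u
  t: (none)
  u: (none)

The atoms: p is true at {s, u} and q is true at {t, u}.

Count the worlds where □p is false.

1

s: successors {t, u}; p there: t:F, u:T. ✗
t: no successors, so □p holds vacuously. ✓
u: no successors, so □p holds vacuously. ✓
Satisfying worlds: {t, u}.
So □p fails at the other 1 world.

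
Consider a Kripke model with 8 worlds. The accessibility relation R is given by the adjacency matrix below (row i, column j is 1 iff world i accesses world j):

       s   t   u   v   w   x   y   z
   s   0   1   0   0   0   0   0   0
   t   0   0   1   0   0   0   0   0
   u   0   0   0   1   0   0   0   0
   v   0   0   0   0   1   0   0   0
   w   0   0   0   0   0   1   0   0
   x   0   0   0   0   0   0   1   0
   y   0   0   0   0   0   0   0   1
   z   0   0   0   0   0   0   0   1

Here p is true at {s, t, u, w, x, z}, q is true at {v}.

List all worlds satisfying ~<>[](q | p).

{w}

s: <>[](q | p) is T. ✗
t: <>[](q | p) is T. ✗
u: <>[](q | p) is T. ✗
v: <>[](q | p) is T. ✗
w: <>[](q | p) is F. ✓
x: <>[](q | p) is T. ✗
y: <>[](q | p) is T. ✗
z: <>[](q | p) is T. ✗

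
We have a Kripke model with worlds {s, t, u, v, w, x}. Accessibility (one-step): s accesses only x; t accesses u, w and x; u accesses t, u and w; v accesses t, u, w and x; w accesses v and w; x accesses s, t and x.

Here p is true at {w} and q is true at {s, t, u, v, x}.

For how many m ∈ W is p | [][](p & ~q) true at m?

s: p is F, [][](p & ~q) is F. ✗
t: p is F, [][](p & ~q) is F. ✗
u: p is F, [][](p & ~q) is F. ✗
v: p is F, [][](p & ~q) is F. ✗
w: p is T, [][](p & ~q) is F. ✓
x: p is F, [][](p & ~q) is F. ✗
Satisfying worlds: {w}.

1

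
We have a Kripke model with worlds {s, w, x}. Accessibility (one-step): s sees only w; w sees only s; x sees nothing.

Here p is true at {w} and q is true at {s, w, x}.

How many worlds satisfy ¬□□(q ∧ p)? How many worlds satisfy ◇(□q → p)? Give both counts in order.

For ¬□□(q ∧ p):
s: □□(q ∧ p) is F. ✓
w: □□(q ∧ p) is T. ✗
x: □□(q ∧ p) is T. ✗
— 1 world.
For ◇(□q → p):
s: successors {w}; □q → p there: w:T. ✓
w: successors {s}; □q → p there: s:F. ✗
x: no successors, so ◇(□q → p) fails. ✗
— 1 world.

1 and 1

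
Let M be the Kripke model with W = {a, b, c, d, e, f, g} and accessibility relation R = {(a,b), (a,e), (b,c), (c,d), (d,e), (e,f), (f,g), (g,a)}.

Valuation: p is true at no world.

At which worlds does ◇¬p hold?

a: successors {b, e}; ¬p there: b:T, e:T. ✓
b: successors {c}; ¬p there: c:T. ✓
c: successors {d}; ¬p there: d:T. ✓
d: successors {e}; ¬p there: e:T. ✓
e: successors {f}; ¬p there: f:T. ✓
f: successors {g}; ¬p there: g:T. ✓
g: successors {a}; ¬p there: a:T. ✓

{a, b, c, d, e, f, g}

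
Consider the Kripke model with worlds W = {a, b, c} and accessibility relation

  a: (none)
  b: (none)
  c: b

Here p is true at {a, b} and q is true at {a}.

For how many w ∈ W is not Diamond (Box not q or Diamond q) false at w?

a: Diamond (Box not q or Diamond q) is F. ✓
b: Diamond (Box not q or Diamond q) is F. ✓
c: Diamond (Box not q or Diamond q) is T. ✗
Satisfying worlds: {a, b}.
So not Diamond (Box not q or Diamond q) fails at the other 1 world.

1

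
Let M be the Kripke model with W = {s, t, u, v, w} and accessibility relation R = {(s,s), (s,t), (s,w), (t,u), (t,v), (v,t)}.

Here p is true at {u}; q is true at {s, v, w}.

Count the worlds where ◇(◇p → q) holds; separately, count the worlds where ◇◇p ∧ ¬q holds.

2 and 0

For ◇(◇p → q):
s: successors {s, t, w}; ◇p → q there: s:T, t:F, w:T. ✓
t: successors {u, v}; ◇p → q there: u:T, v:T. ✓
u: no successors, so ◇(◇p → q) fails. ✗
v: successors {t}; ◇p → q there: t:F. ✗
w: no successors, so ◇(◇p → q) fails. ✗
— 2 worlds.
For ◇◇p ∧ ¬q:
s: ◇◇p is T, ¬q is F. ✗
t: ◇◇p is F, ¬q is T. ✗
u: ◇◇p is F, ¬q is T. ✗
v: ◇◇p is T, ¬q is F. ✗
w: ◇◇p is F, ¬q is F. ✗
— 0 worlds.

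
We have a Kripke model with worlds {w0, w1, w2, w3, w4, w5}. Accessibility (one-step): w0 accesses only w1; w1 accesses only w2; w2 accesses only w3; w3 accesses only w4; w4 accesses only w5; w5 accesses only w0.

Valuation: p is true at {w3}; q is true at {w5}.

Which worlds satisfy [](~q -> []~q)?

w0: successors {w1}; ~q -> []~q there: w1:T. ✓
w1: successors {w2}; ~q -> []~q there: w2:T. ✓
w2: successors {w3}; ~q -> []~q there: w3:T. ✓
w3: successors {w4}; ~q -> []~q there: w4:F. ✗
w4: successors {w5}; ~q -> []~q there: w5:T. ✓
w5: successors {w0}; ~q -> []~q there: w0:T. ✓

{w0, w1, w2, w4, w5}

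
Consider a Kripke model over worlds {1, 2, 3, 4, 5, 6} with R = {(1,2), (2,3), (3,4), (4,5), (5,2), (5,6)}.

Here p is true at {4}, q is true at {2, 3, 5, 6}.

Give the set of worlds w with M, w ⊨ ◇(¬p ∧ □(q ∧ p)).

1: successors {2}; ¬p ∧ □(q ∧ p) there: 2:F. ✗
2: successors {3}; ¬p ∧ □(q ∧ p) there: 3:F. ✗
3: successors {4}; ¬p ∧ □(q ∧ p) there: 4:F. ✗
4: successors {5}; ¬p ∧ □(q ∧ p) there: 5:F. ✗
5: successors {2, 6}; ¬p ∧ □(q ∧ p) there: 2:F, 6:T. ✓
6: no successors, so ◇(¬p ∧ □(q ∧ p)) fails. ✗

{5}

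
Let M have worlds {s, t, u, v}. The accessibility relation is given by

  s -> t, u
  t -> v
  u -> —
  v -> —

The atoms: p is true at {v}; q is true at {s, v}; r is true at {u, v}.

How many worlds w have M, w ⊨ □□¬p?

3

s: successors {t, u}; □¬p there: t:F, u:T. ✗
t: successors {v}; □¬p there: v:T. ✓
u: no successors, so □□¬p holds vacuously. ✓
v: no successors, so □□¬p holds vacuously. ✓
Satisfying worlds: {t, u, v}.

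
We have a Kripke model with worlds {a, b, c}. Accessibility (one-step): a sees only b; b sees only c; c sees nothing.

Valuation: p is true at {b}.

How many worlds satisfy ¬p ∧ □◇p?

1

a: ¬p is T, □◇p is F. ✗
b: ¬p is F, □◇p is F. ✗
c: ¬p is T, □◇p is T. ✓
Satisfying worlds: {c}.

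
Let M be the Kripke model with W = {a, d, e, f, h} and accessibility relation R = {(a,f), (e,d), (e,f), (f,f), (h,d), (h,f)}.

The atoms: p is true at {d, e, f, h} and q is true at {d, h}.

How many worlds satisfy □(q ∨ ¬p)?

1

a: successors {f}; q ∨ ¬p there: f:F. ✗
d: no successors, so □(q ∨ ¬p) holds vacuously. ✓
e: successors {d, f}; q ∨ ¬p there: d:T, f:F. ✗
f: successors {f}; q ∨ ¬p there: f:F. ✗
h: successors {d, f}; q ∨ ¬p there: d:T, f:F. ✗
Satisfying worlds: {d}.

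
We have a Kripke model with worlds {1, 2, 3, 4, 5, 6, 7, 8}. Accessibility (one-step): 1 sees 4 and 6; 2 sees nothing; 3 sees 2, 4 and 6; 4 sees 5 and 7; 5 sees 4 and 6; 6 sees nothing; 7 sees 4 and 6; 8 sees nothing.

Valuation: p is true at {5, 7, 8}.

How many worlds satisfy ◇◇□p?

1: successors {4, 6}; ◇□p there: 4:F, 6:F. ✗
2: no successors, so ◇◇□p fails. ✗
3: successors {2, 4, 6}; ◇□p there: 2:F, 4:F, 6:F. ✗
4: successors {5, 7}; ◇□p there: 5:T, 7:T. ✓
5: successors {4, 6}; ◇□p there: 4:F, 6:F. ✗
6: no successors, so ◇◇□p fails. ✗
7: successors {4, 6}; ◇□p there: 4:F, 6:F. ✗
8: no successors, so ◇◇□p fails. ✗
Satisfying worlds: {4}.

1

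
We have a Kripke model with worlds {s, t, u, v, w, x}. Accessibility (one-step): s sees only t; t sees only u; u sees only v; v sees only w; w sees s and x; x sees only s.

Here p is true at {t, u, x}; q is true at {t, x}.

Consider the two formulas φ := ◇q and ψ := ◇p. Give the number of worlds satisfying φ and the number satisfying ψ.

2 and 3

For ◇q:
s: successors {t}; q there: t:T. ✓
t: successors {u}; q there: u:F. ✗
u: successors {v}; q there: v:F. ✗
v: successors {w}; q there: w:F. ✗
w: successors {s, x}; q there: s:F, x:T. ✓
x: successors {s}; q there: s:F. ✗
— 2 worlds.
For ◇p:
s: successors {t}; p there: t:T. ✓
t: successors {u}; p there: u:T. ✓
u: successors {v}; p there: v:F. ✗
v: successors {w}; p there: w:F. ✗
w: successors {s, x}; p there: s:F, x:T. ✓
x: successors {s}; p there: s:F. ✗
— 3 worlds.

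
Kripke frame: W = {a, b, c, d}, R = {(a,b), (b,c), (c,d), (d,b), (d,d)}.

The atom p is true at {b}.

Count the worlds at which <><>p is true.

2

a: successors {b}; <>p there: b:F. ✗
b: successors {c}; <>p there: c:F. ✗
c: successors {d}; <>p there: d:T. ✓
d: successors {b, d}; <>p there: b:F, d:T. ✓
Satisfying worlds: {c, d}.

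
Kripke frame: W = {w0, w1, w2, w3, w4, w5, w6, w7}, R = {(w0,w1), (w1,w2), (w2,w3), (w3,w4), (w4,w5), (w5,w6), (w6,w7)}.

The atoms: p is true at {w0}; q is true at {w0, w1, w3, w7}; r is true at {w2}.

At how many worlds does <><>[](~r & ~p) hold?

w0: successors {w1}; <>[](~r & ~p) there: w1:T. ✓
w1: successors {w2}; <>[](~r & ~p) there: w2:T. ✓
w2: successors {w3}; <>[](~r & ~p) there: w3:T. ✓
w3: successors {w4}; <>[](~r & ~p) there: w4:T. ✓
w4: successors {w5}; <>[](~r & ~p) there: w5:T. ✓
w5: successors {w6}; <>[](~r & ~p) there: w6:T. ✓
w6: successors {w7}; <>[](~r & ~p) there: w7:F. ✗
w7: no successors, so <><>[](~r & ~p) fails. ✗
Satisfying worlds: {w0, w1, w2, w3, w4, w5}.

6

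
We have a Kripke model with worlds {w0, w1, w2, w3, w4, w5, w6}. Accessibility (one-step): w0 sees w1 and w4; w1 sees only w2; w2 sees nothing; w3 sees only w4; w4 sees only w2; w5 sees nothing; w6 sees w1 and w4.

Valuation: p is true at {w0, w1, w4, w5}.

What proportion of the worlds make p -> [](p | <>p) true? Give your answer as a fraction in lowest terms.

5/7

w0: p is T, [](p | <>p) is T. ✓
w1: p is T, [](p | <>p) is F. ✗
w2: p is F, [](p | <>p) is T. ✓
w3: p is F, [](p | <>p) is T. ✓
w4: p is T, [](p | <>p) is F. ✗
w5: p is T, [](p | <>p) is T. ✓
w6: p is F, [](p | <>p) is T. ✓
That's 5 of 7 worlds, so 5/7.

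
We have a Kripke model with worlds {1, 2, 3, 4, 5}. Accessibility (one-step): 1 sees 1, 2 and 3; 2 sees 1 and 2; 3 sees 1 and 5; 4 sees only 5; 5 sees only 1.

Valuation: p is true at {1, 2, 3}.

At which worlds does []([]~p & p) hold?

1: successors {1, 2, 3}; []~p & p there: 1:F, 2:F, 3:F. ✗
2: successors {1, 2}; []~p & p there: 1:F, 2:F. ✗
3: successors {1, 5}; []~p & p there: 1:F, 5:F. ✗
4: successors {5}; []~p & p there: 5:F. ✗
5: successors {1}; []~p & p there: 1:F. ✗

∅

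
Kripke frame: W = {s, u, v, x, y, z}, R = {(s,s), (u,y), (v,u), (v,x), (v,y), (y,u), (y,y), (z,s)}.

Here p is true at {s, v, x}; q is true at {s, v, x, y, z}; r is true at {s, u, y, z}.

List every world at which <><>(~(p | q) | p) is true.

{s, u, v, y, z}

s: successors {s}; <>(~(p | q) | p) there: s:T. ✓
u: successors {y}; <>(~(p | q) | p) there: y:T. ✓
v: successors {u, x, y}; <>(~(p | q) | p) there: u:F, x:F, y:T. ✓
x: no successors, so <><>(~(p | q) | p) fails. ✗
y: successors {u, y}; <>(~(p | q) | p) there: u:F, y:T. ✓
z: successors {s}; <>(~(p | q) | p) there: s:T. ✓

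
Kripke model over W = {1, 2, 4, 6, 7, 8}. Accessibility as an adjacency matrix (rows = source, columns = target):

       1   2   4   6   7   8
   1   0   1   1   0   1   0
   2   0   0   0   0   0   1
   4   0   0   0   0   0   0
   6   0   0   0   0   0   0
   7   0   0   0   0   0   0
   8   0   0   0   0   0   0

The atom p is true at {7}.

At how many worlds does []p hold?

4

1: successors {2, 4, 7}; p there: 2:F, 4:F, 7:T. ✗
2: successors {8}; p there: 8:F. ✗
4: no successors, so []p holds vacuously. ✓
6: no successors, so []p holds vacuously. ✓
7: no successors, so []p holds vacuously. ✓
8: no successors, so []p holds vacuously. ✓
Satisfying worlds: {4, 6, 7, 8}.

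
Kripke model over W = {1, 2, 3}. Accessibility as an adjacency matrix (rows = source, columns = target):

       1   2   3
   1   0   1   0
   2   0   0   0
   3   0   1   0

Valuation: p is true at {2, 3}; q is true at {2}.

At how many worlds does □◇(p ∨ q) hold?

1

1: successors {2}; ◇(p ∨ q) there: 2:F. ✗
2: no successors, so □◇(p ∨ q) holds vacuously. ✓
3: successors {2}; ◇(p ∨ q) there: 2:F. ✗
Satisfying worlds: {2}.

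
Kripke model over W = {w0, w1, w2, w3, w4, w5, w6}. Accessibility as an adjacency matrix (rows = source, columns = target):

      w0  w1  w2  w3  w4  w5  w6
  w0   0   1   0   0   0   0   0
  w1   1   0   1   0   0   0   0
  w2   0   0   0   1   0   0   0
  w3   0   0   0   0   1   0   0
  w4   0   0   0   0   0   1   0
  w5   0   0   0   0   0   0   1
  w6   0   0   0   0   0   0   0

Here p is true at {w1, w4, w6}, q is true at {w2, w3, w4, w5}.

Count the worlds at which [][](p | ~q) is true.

4

w0: successors {w1}; [](p | ~q) there: w1:F. ✗
w1: successors {w0, w2}; [](p | ~q) there: w0:T, w2:F. ✗
w2: successors {w3}; [](p | ~q) there: w3:T. ✓
w3: successors {w4}; [](p | ~q) there: w4:F. ✗
w4: successors {w5}; [](p | ~q) there: w5:T. ✓
w5: successors {w6}; [](p | ~q) there: w6:T. ✓
w6: no successors, so [][](p | ~q) holds vacuously. ✓
Satisfying worlds: {w2, w4, w5, w6}.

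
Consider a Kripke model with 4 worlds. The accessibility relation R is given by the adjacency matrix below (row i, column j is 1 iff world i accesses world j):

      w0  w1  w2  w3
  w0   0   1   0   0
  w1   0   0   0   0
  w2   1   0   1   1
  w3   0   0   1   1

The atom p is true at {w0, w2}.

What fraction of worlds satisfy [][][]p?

1/2

w0: successors {w1}; [][]p there: w1:T. ✓
w1: no successors, so [][][]p holds vacuously. ✓
w2: successors {w0, w2, w3}; [][]p there: w0:T, w2:F, w3:F. ✗
w3: successors {w2, w3}; [][]p there: w2:F, w3:F. ✗
That's 2 of 4 worlds, so 2/4 = 1/2.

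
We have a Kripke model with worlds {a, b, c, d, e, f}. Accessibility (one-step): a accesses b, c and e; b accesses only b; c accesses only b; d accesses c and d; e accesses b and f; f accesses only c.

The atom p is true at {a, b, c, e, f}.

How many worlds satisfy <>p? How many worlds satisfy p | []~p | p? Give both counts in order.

6 and 5

For <>p:
a: successors {b, c, e}; p there: b:T, c:T, e:T. ✓
b: successors {b}; p there: b:T. ✓
c: successors {b}; p there: b:T. ✓
d: successors {c, d}; p there: c:T, d:F. ✓
e: successors {b, f}; p there: b:T, f:T. ✓
f: successors {c}; p there: c:T. ✓
— 6 worlds.
For p | []~p | p:
a: p | []~p is T, p is T. ✓
b: p | []~p is T, p is T. ✓
c: p | []~p is T, p is T. ✓
d: p | []~p is F, p is F. ✗
e: p | []~p is T, p is T. ✓
f: p | []~p is T, p is T. ✓
— 5 worlds.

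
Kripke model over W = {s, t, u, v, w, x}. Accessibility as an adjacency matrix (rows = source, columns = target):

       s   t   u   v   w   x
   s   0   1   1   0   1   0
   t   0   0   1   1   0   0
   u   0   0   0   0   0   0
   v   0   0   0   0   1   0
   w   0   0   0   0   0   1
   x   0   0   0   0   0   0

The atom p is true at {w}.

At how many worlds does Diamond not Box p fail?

4

s: successors {t, u, w}; not Box p there: t:T, u:F, w:T. ✓
t: successors {u, v}; not Box p there: u:F, v:F. ✗
u: no successors, so Diamond not Box p fails. ✗
v: successors {w}; not Box p there: w:T. ✓
w: successors {x}; not Box p there: x:F. ✗
x: no successors, so Diamond not Box p fails. ✗
Satisfying worlds: {s, v}.
So Diamond not Box p fails at the other 4 worlds.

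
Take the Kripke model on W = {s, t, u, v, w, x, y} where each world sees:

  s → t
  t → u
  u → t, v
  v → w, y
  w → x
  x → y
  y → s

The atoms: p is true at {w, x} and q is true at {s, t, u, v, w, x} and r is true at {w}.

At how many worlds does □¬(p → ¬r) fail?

s: successors {t}; ¬(p → ¬r) there: t:F. ✗
t: successors {u}; ¬(p → ¬r) there: u:F. ✗
u: successors {t, v}; ¬(p → ¬r) there: t:F, v:F. ✗
v: successors {w, y}; ¬(p → ¬r) there: w:T, y:F. ✗
w: successors {x}; ¬(p → ¬r) there: x:F. ✗
x: successors {y}; ¬(p → ¬r) there: y:F. ✗
y: successors {s}; ¬(p → ¬r) there: s:F. ✗
Satisfying worlds: ∅.
So □¬(p → ¬r) fails at the other 7 worlds.

7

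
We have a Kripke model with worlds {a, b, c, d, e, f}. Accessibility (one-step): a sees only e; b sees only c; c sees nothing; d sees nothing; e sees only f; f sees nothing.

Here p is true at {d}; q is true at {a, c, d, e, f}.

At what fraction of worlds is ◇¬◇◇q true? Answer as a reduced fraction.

a: successors {e}; ¬◇◇q there: e:T. ✓
b: successors {c}; ¬◇◇q there: c:T. ✓
c: no successors, so ◇¬◇◇q fails. ✗
d: no successors, so ◇¬◇◇q fails. ✗
e: successors {f}; ¬◇◇q there: f:T. ✓
f: no successors, so ◇¬◇◇q fails. ✗
That's 3 of 6 worlds, so 3/6 = 1/2.

1/2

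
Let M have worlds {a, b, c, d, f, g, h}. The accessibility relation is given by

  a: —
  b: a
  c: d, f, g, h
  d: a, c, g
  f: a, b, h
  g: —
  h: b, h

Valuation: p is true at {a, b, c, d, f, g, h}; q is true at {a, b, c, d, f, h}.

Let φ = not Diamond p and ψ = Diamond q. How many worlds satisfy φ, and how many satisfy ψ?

2 and 5

For not Diamond p:
a: Diamond p is F. ✓
b: Diamond p is T. ✗
c: Diamond p is T. ✗
d: Diamond p is T. ✗
f: Diamond p is T. ✗
g: Diamond p is F. ✓
h: Diamond p is T. ✗
— 2 worlds.
For Diamond q:
a: no successors, so Diamond q fails. ✗
b: successors {a}; q there: a:T. ✓
c: successors {d, f, g, h}; q there: d:T, f:T, g:F, h:T. ✓
d: successors {a, c, g}; q there: a:T, c:T, g:F. ✓
f: successors {a, b, h}; q there: a:T, b:T, h:T. ✓
g: no successors, so Diamond q fails. ✗
h: successors {b, h}; q there: b:T, h:T. ✓
— 5 worlds.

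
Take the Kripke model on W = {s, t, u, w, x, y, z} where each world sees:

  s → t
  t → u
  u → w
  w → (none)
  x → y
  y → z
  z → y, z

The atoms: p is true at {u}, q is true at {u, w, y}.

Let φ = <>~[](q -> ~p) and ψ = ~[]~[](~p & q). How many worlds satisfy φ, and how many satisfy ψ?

For <>~[](q -> ~p):
s: successors {t}; ~[](q -> ~p) there: t:T. ✓
t: successors {u}; ~[](q -> ~p) there: u:F. ✗
u: successors {w}; ~[](q -> ~p) there: w:F. ✗
w: no successors, so <>~[](q -> ~p) fails. ✗
x: successors {y}; ~[](q -> ~p) there: y:F. ✗
y: successors {z}; ~[](q -> ~p) there: z:F. ✗
z: successors {y, z}; ~[](q -> ~p) there: y:F, z:F. ✗
— 1 world.
For ~[]~[](~p & q):
s: []~[](~p & q) is T. ✗
t: []~[](~p & q) is F. ✓
u: []~[](~p & q) is F. ✓
w: []~[](~p & q) is T. ✗
x: []~[](~p & q) is T. ✗
y: []~[](~p & q) is T. ✗
z: []~[](~p & q) is T. ✗
— 2 worlds.

1 and 2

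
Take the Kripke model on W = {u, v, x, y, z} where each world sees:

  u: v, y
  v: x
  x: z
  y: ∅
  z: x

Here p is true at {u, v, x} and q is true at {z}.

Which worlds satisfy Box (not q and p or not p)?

{u, v, x, y, z}

u: successors {v, y}; not q and p or not p there: v:T, y:T. ✓
v: successors {x}; not q and p or not p there: x:T. ✓
x: successors {z}; not q and p or not p there: z:T. ✓
y: no successors, so Box (not q and p or not p) holds vacuously. ✓
z: successors {x}; not q and p or not p there: x:T. ✓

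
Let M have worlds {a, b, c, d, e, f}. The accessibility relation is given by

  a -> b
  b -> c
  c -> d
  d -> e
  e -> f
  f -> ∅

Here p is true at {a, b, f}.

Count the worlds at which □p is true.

a: successors {b}; p there: b:T. ✓
b: successors {c}; p there: c:F. ✗
c: successors {d}; p there: d:F. ✗
d: successors {e}; p there: e:F. ✗
e: successors {f}; p there: f:T. ✓
f: no successors, so □p holds vacuously. ✓
Satisfying worlds: {a, e, f}.

3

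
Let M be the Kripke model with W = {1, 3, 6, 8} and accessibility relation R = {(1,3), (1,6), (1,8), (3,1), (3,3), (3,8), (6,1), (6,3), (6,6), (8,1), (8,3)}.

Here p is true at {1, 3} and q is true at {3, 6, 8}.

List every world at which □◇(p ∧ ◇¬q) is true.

1: successors {3, 6, 8}; ◇(p ∧ ◇¬q) there: 3:T, 6:T, 8:T. ✓
3: successors {1, 3, 8}; ◇(p ∧ ◇¬q) there: 1:T, 3:T, 8:T. ✓
6: successors {1, 3, 6}; ◇(p ∧ ◇¬q) there: 1:T, 3:T, 6:T. ✓
8: successors {1, 3}; ◇(p ∧ ◇¬q) there: 1:T, 3:T. ✓

{1, 3, 6, 8}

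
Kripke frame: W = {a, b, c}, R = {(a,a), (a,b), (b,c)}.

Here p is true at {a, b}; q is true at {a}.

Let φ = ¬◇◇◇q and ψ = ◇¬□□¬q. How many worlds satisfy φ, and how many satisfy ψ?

For ¬◇◇◇q:
a: ◇◇◇q is T. ✗
b: ◇◇◇q is F. ✓
c: ◇◇◇q is F. ✓
— 2 worlds.
For ◇¬□□¬q:
a: successors {a, b}; ¬□□¬q there: a:T, b:F. ✓
b: successors {c}; ¬□□¬q there: c:F. ✗
c: no successors, so ◇¬□□¬q fails. ✗
— 1 world.

2 and 1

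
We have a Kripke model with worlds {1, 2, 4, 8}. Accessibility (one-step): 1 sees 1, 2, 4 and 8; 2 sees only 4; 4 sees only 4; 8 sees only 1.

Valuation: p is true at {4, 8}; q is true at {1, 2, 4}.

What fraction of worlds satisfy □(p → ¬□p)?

1/4

1: successors {1, 2, 4, 8}; p → ¬□p there: 1:T, 2:T, 4:F, 8:T. ✗
2: successors {4}; p → ¬□p there: 4:F. ✗
4: successors {4}; p → ¬□p there: 4:F. ✗
8: successors {1}; p → ¬□p there: 1:T. ✓
That's 1 of 4 worlds, so 1/4.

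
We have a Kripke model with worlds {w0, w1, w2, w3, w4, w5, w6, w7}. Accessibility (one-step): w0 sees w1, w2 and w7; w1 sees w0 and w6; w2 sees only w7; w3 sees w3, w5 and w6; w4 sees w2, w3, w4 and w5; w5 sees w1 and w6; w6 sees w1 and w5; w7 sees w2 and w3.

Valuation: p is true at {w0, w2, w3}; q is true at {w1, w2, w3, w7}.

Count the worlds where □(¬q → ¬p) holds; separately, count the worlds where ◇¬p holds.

For □(¬q → ¬p):
w0: successors {w1, w2, w7}; ¬q → ¬p there: w1:T, w2:T, w7:T. ✓
w1: successors {w0, w6}; ¬q → ¬p there: w0:F, w6:T. ✗
w2: successors {w7}; ¬q → ¬p there: w7:T. ✓
w3: successors {w3, w5, w6}; ¬q → ¬p there: w3:T, w5:T, w6:T. ✓
w4: successors {w2, w3, w4, w5}; ¬q → ¬p there: w2:T, w3:T, w4:T, w5:T. ✓
w5: successors {w1, w6}; ¬q → ¬p there: w1:T, w6:T. ✓
w6: successors {w1, w5}; ¬q → ¬p there: w1:T, w5:T. ✓
w7: successors {w2, w3}; ¬q → ¬p there: w2:T, w3:T. ✓
— 7 worlds.
For ◇¬p:
w0: successors {w1, w2, w7}; ¬p there: w1:T, w2:F, w7:T. ✓
w1: successors {w0, w6}; ¬p there: w0:F, w6:T. ✓
w2: successors {w7}; ¬p there: w7:T. ✓
w3: successors {w3, w5, w6}; ¬p there: w3:F, w5:T, w6:T. ✓
w4: successors {w2, w3, w4, w5}; ¬p there: w2:F, w3:F, w4:T, w5:T. ✓
w5: successors {w1, w6}; ¬p there: w1:T, w6:T. ✓
w6: successors {w1, w5}; ¬p there: w1:T, w5:T. ✓
w7: successors {w2, w3}; ¬p there: w2:F, w3:F. ✗
— 7 worlds.

7 and 7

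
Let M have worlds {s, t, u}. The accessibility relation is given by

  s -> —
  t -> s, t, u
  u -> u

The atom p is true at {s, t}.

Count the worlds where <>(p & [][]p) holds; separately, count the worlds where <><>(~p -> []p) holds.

For <>(p & [][]p):
s: no successors, so <>(p & [][]p) fails. ✗
t: successors {s, t, u}; p & [][]p there: s:T, t:F, u:F. ✓
u: successors {u}; p & [][]p there: u:F. ✗
— 1 world.
For <><>(~p -> []p):
s: no successors, so <><>(~p -> []p) fails. ✗
t: successors {s, t, u}; <>(~p -> []p) there: s:F, t:T, u:F. ✓
u: successors {u}; <>(~p -> []p) there: u:F. ✗
— 1 world.

1 and 1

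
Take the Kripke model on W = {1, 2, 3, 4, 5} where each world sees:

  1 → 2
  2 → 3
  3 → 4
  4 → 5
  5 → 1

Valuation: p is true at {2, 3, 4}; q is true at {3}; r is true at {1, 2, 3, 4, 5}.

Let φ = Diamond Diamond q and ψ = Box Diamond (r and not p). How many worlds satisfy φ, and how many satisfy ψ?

For Diamond Diamond q:
1: successors {2}; Diamond q there: 2:T. ✓
2: successors {3}; Diamond q there: 3:F. ✗
3: successors {4}; Diamond q there: 4:F. ✗
4: successors {5}; Diamond q there: 5:F. ✗
5: successors {1}; Diamond q there: 1:F. ✗
— 1 world.
For Box Diamond (r and not p):
1: successors {2}; Diamond (r and not p) there: 2:F. ✗
2: successors {3}; Diamond (r and not p) there: 3:F. ✗
3: successors {4}; Diamond (r and not p) there: 4:T. ✓
4: successors {5}; Diamond (r and not p) there: 5:T. ✓
5: successors {1}; Diamond (r and not p) there: 1:F. ✗
— 2 worlds.

1 and 2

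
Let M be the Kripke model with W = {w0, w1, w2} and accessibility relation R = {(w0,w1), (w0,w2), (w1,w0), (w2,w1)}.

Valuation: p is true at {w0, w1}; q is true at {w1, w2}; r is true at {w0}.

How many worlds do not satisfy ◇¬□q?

1

w0: successors {w1, w2}; ¬□q there: w1:T, w2:F. ✓
w1: successors {w0}; ¬□q there: w0:F. ✗
w2: successors {w1}; ¬□q there: w1:T. ✓
Satisfying worlds: {w0, w2}.
So ◇¬□q fails at the other 1 world.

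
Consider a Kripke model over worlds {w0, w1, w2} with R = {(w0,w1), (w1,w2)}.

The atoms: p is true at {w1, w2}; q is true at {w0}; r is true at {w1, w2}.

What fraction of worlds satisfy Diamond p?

w0: successors {w1}; p there: w1:T. ✓
w1: successors {w2}; p there: w2:T. ✓
w2: no successors, so Diamond p fails. ✗
That's 2 of 3 worlds, so 2/3.

2/3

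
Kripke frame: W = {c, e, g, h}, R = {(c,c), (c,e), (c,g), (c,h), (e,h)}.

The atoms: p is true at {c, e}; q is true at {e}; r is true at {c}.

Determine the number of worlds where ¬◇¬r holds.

c: ◇¬r is T. ✗
e: ◇¬r is T. ✗
g: ◇¬r is F. ✓
h: ◇¬r is F. ✓
Satisfying worlds: {g, h}.

2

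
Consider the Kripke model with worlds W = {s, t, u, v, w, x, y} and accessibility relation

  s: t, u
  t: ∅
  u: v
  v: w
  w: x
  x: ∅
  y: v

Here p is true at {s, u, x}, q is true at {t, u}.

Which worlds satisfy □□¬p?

s: successors {t, u}; □¬p there: t:T, u:T. ✓
t: no successors, so □□¬p holds vacuously. ✓
u: successors {v}; □¬p there: v:T. ✓
v: successors {w}; □¬p there: w:F. ✗
w: successors {x}; □¬p there: x:T. ✓
x: no successors, so □□¬p holds vacuously. ✓
y: successors {v}; □¬p there: v:T. ✓

{s, t, u, w, x, y}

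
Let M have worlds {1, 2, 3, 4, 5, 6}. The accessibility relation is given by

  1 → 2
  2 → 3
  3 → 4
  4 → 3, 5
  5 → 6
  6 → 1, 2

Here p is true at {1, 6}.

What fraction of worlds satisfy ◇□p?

1/6

1: successors {2}; □p there: 2:F. ✗
2: successors {3}; □p there: 3:F. ✗
3: successors {4}; □p there: 4:F. ✗
4: successors {3, 5}; □p there: 3:F, 5:T. ✓
5: successors {6}; □p there: 6:F. ✗
6: successors {1, 2}; □p there: 1:F, 2:F. ✗
That's 1 of 6 worlds, so 1/6.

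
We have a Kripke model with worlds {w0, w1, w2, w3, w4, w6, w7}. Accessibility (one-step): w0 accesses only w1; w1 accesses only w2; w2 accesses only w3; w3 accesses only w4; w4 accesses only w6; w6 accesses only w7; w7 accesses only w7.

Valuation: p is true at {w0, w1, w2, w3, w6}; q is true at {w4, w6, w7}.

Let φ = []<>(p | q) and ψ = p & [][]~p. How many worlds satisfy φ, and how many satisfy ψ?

7 and 2

For []<>(p | q):
w0: successors {w1}; <>(p | q) there: w1:T. ✓
w1: successors {w2}; <>(p | q) there: w2:T. ✓
w2: successors {w3}; <>(p | q) there: w3:T. ✓
w3: successors {w4}; <>(p | q) there: w4:T. ✓
w4: successors {w6}; <>(p | q) there: w6:T. ✓
w6: successors {w7}; <>(p | q) there: w7:T. ✓
w7: successors {w7}; <>(p | q) there: w7:T. ✓
— 7 worlds.
For p & [][]~p:
w0: p is T, [][]~p is F. ✗
w1: p is T, [][]~p is F. ✗
w2: p is T, [][]~p is T. ✓
w3: p is T, [][]~p is F. ✗
w4: p is F, [][]~p is T. ✗
w6: p is T, [][]~p is T. ✓
w7: p is F, [][]~p is T. ✗
— 2 worlds.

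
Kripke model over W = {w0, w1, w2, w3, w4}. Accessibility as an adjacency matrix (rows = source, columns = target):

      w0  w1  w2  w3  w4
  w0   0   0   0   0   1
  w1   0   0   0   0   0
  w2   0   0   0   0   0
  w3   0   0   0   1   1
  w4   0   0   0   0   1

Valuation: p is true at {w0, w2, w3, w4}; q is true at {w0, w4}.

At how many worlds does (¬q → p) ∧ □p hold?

w0: ¬q → p is T, □p is T. ✓
w1: ¬q → p is F, □p is T. ✗
w2: ¬q → p is T, □p is T. ✓
w3: ¬q → p is T, □p is T. ✓
w4: ¬q → p is T, □p is T. ✓
Satisfying worlds: {w0, w2, w3, w4}.

4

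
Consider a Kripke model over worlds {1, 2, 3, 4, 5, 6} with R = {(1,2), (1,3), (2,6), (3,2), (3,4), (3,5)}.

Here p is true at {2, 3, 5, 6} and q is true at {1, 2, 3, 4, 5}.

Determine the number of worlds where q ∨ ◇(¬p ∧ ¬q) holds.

1: q is T, ◇(¬p ∧ ¬q) is F. ✓
2: q is T, ◇(¬p ∧ ¬q) is F. ✓
3: q is T, ◇(¬p ∧ ¬q) is F. ✓
4: q is T, ◇(¬p ∧ ¬q) is F. ✓
5: q is T, ◇(¬p ∧ ¬q) is F. ✓
6: q is F, ◇(¬p ∧ ¬q) is F. ✗
Satisfying worlds: {1, 2, 3, 4, 5}.

5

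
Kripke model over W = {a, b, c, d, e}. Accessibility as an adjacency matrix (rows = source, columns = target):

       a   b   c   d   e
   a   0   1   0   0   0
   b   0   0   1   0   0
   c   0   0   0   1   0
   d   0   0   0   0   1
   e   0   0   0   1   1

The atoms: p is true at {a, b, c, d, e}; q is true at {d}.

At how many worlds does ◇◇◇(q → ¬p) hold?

4

a: successors {b}; ◇◇(q → ¬p) there: b:F. ✗
b: successors {c}; ◇◇(q → ¬p) there: c:T. ✓
c: successors {d}; ◇◇(q → ¬p) there: d:T. ✓
d: successors {e}; ◇◇(q → ¬p) there: e:T. ✓
e: successors {d, e}; ◇◇(q → ¬p) there: d:T, e:T. ✓
Satisfying worlds: {b, c, d, e}.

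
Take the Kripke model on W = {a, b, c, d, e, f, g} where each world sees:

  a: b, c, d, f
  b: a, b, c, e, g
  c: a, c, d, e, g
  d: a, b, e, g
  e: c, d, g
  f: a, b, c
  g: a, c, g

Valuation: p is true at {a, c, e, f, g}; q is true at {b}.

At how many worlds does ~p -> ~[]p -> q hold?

a: ~p is F, ~[]p -> q is F. ✓
b: ~p is T, ~[]p -> q is T. ✓
c: ~p is F, ~[]p -> q is F. ✓
d: ~p is T, ~[]p -> q is F. ✗
e: ~p is F, ~[]p -> q is F. ✓
f: ~p is F, ~[]p -> q is F. ✓
g: ~p is F, ~[]p -> q is T. ✓
Satisfying worlds: {a, b, c, e, f, g}.

6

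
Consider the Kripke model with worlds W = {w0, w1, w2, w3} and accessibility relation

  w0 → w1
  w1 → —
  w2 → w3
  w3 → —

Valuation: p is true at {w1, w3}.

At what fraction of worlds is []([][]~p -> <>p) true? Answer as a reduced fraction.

w0: successors {w1}; [][]~p -> <>p there: w1:F. ✗
w1: no successors, so []([][]~p -> <>p) holds vacuously. ✓
w2: successors {w3}; [][]~p -> <>p there: w3:F. ✗
w3: no successors, so []([][]~p -> <>p) holds vacuously. ✓
That's 2 of 4 worlds, so 2/4 = 1/2.

1/2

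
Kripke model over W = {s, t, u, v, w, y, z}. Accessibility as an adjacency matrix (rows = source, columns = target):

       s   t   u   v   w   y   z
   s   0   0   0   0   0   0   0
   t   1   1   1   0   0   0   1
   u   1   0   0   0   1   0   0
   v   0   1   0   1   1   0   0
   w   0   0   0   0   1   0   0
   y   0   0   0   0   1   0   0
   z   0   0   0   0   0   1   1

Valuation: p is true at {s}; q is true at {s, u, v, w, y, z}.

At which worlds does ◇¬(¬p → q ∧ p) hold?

s: no successors, so ◇¬(¬p → q ∧ p) fails. ✗
t: successors {s, t, u, z}; ¬(¬p → q ∧ p) there: s:F, t:T, u:T, z:T. ✓
u: successors {s, w}; ¬(¬p → q ∧ p) there: s:F, w:T. ✓
v: successors {t, v, w}; ¬(¬p → q ∧ p) there: t:T, v:T, w:T. ✓
w: successors {w}; ¬(¬p → q ∧ p) there: w:T. ✓
y: successors {w}; ¬(¬p → q ∧ p) there: w:T. ✓
z: successors {y, z}; ¬(¬p → q ∧ p) there: y:T, z:T. ✓

{t, u, v, w, y, z}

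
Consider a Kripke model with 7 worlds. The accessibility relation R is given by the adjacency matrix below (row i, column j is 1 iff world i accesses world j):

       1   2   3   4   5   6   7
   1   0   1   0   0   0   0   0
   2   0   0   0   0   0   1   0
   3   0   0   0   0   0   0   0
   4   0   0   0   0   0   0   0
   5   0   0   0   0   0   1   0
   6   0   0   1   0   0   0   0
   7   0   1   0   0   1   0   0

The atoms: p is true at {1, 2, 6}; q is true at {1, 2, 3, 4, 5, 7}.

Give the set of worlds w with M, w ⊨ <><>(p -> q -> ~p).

1: successors {2}; <>(p -> q -> ~p) there: 2:T. ✓
2: successors {6}; <>(p -> q -> ~p) there: 6:T. ✓
3: no successors, so <><>(p -> q -> ~p) fails. ✗
4: no successors, so <><>(p -> q -> ~p) fails. ✗
5: successors {6}; <>(p -> q -> ~p) there: 6:T. ✓
6: successors {3}; <>(p -> q -> ~p) there: 3:F. ✗
7: successors {2, 5}; <>(p -> q -> ~p) there: 2:T, 5:T. ✓

{1, 2, 5, 7}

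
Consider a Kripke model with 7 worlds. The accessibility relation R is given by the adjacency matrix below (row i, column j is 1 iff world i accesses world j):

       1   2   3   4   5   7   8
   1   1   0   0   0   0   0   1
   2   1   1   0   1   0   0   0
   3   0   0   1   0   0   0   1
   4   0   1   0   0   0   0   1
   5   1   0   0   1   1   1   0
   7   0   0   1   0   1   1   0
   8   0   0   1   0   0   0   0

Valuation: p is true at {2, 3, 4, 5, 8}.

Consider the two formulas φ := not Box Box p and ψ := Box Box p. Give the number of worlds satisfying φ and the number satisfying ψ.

For not Box Box p:
1: Box Box p is F. ✓
2: Box Box p is F. ✓
3: Box Box p is T. ✗
4: Box Box p is F. ✓
5: Box Box p is F. ✓
7: Box Box p is F. ✓
8: Box Box p is T. ✗
— 5 worlds.
For Box Box p:
1: successors {1, 8}; Box p there: 1:F, 8:T. ✗
2: successors {1, 2, 4}; Box p there: 1:F, 2:F, 4:T. ✗
3: successors {3, 8}; Box p there: 3:T, 8:T. ✓
4: successors {2, 8}; Box p there: 2:F, 8:T. ✗
5: successors {1, 4, 5, 7}; Box p there: 1:F, 4:T, 5:F, 7:F. ✗
7: successors {3, 5, 7}; Box p there: 3:T, 5:F, 7:F. ✗
8: successors {3}; Box p there: 3:T. ✓
— 2 worlds.

5 and 2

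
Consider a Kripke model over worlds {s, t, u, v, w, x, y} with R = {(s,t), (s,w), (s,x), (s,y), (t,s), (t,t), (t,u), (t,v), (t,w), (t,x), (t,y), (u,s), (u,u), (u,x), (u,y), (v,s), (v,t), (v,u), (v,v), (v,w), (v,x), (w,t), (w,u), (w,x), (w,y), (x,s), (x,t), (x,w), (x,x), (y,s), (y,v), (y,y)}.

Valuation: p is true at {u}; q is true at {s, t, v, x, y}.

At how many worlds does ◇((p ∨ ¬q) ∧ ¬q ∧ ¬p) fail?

3

s: successors {t, w, x, y}; (p ∨ ¬q) ∧ ¬q ∧ ¬p there: t:F, w:T, x:F, y:F. ✓
t: successors {s, t, u, v, w, x, y}; (p ∨ ¬q) ∧ ¬q ∧ ¬p there: s:F, t:F, u:F, v:F, w:T, x:F, y:F. ✓
u: successors {s, u, x, y}; (p ∨ ¬q) ∧ ¬q ∧ ¬p there: s:F, u:F, x:F, y:F. ✗
v: successors {s, t, u, v, w, x}; (p ∨ ¬q) ∧ ¬q ∧ ¬p there: s:F, t:F, u:F, v:F, w:T, x:F. ✓
w: successors {t, u, x, y}; (p ∨ ¬q) ∧ ¬q ∧ ¬p there: t:F, u:F, x:F, y:F. ✗
x: successors {s, t, w, x}; (p ∨ ¬q) ∧ ¬q ∧ ¬p there: s:F, t:F, w:T, x:F. ✓
y: successors {s, v, y}; (p ∨ ¬q) ∧ ¬q ∧ ¬p there: s:F, v:F, y:F. ✗
Satisfying worlds: {s, t, v, x}.
So ◇((p ∨ ¬q) ∧ ¬q ∧ ¬p) fails at the other 3 worlds.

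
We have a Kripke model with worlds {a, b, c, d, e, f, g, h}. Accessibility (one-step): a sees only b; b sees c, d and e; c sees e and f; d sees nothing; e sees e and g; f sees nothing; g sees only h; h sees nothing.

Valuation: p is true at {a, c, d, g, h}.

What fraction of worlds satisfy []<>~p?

1/2

a: successors {b}; <>~p there: b:T. ✓
b: successors {c, d, e}; <>~p there: c:T, d:F, e:T. ✗
c: successors {e, f}; <>~p there: e:T, f:F. ✗
d: no successors, so []<>~p holds vacuously. ✓
e: successors {e, g}; <>~p there: e:T, g:F. ✗
f: no successors, so []<>~p holds vacuously. ✓
g: successors {h}; <>~p there: h:F. ✗
h: no successors, so []<>~p holds vacuously. ✓
That's 4 of 8 worlds, so 4/8 = 1/2.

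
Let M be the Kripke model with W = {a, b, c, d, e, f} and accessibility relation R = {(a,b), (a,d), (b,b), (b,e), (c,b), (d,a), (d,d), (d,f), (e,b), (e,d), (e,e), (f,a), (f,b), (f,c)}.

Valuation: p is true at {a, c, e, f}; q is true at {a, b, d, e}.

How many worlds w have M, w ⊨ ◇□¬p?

2

a: successors {b, d}; □¬p there: b:F, d:F. ✗
b: successors {b, e}; □¬p there: b:F, e:F. ✗
c: successors {b}; □¬p there: b:F. ✗
d: successors {a, d, f}; □¬p there: a:T, d:F, f:F. ✓
e: successors {b, d, e}; □¬p there: b:F, d:F, e:F. ✗
f: successors {a, b, c}; □¬p there: a:T, b:F, c:T. ✓
Satisfying worlds: {d, f}.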